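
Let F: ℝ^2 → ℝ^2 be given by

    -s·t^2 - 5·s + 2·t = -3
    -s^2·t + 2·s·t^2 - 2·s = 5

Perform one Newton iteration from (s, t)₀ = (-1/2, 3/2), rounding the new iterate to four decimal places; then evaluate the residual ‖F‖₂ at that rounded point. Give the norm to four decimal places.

5.9911

At (-1/2, 3/2): F = (9.6250, -6.6250).
Jacobian J = [[-t^2 - 5, -2·s·t + 2], [-2·s·t + 2·t^2 - 2, -s^2 + 4·s·t]].
At the point, J = [[-7.2500, 3.5000], [4.0000, -3.2500]] (det J = 9.5625).
Solving J·Δ = −F gives Δ = (0.8464, -0.9967).
Then the next iterate is (s, t)₁ = (0.3464, 0.5033).
Re-evaluating at (0.3464, 0.5033): F = (2.186853, -5.577699), so ‖F‖₂ = 5.9911.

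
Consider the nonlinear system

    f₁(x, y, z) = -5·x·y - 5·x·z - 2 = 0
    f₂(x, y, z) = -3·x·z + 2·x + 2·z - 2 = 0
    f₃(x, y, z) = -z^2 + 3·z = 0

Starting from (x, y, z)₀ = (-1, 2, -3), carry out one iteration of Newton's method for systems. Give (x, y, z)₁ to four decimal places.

(-0.1818, 0.5818, -1.0000)

At (-1, 2, -3): F = (-7.0000, -19.0000, -18.0000).
Jacobian J = [[-5·y - 5·z, -5·x, -5·x], [-3·z + 2, 0, -3·x + 2], [0, 0, -2·z + 3]].
At the point, J = [[5.0000, 5.0000, 5.0000], [11.0000, 0.0000, 5.0000], [0.0000, 0.0000, 9.0000]] (det J = -495.0000).
Solving J·Δ = −F gives Δ = (0.8182, -1.4182, 2.0000).
Then the next iterate is (x, y, z)₁ = (-0.1818, 0.5818, -1.0000).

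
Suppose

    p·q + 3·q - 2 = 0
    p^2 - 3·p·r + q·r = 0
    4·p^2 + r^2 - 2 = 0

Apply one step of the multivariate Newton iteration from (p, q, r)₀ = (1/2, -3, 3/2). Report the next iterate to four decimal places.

(0.3066, 0.4057, 1.3412)

At (1/2, -3, 3/2): F = (-12.5000, -6.5000, 1.2500).
Jacobian J = [[q, p + 3, 0], [2·p - 3·r, r, -3·p + q], [8·p, 0, 2·r]].
At the point, J = [[-3.0000, 3.5000, 0.0000], [-3.5000, 1.5000, -4.5000], [4.0000, 0.0000, 3.0000]] (det J = -39.7500).
Solving J·Δ = −F gives Δ = (-0.1934, 3.4057, -0.1588).
Then the next iterate is (p, q, r)₁ = (0.3066, 0.4057, 1.3412).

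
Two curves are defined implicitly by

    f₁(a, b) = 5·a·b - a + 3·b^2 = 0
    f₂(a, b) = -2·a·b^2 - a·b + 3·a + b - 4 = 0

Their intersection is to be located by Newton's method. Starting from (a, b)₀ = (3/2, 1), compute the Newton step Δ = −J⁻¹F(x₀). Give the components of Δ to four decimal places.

(-0.6923, -0.4615)

At (3/2, 1): F = (9.0000, -3.0000).
Jacobian J = [[5·b - 1, 5·a + 6·b], [-2·b^2 - b + 3, -4·a·b - a + 1]].
At the point, J = [[4.0000, 13.5000], [0.0000, -6.5000]] (det J = -26.0000).
Solving J·Δ = −F gives Δ = (-0.6923, -0.4615).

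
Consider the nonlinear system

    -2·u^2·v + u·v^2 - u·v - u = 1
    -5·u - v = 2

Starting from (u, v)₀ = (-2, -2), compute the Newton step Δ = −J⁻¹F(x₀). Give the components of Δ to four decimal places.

(1.1905, 4.0476)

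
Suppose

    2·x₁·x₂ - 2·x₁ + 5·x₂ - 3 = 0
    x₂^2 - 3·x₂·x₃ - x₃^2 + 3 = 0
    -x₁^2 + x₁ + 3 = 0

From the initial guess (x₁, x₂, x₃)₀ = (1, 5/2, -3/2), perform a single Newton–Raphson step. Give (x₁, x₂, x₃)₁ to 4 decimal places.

(4.0000, -0.5714, -3.9286)

At (1, 5/2, -3/2): F = (12.5000, 18.2500, 3.0000).
Jacobian J = [[2·x₂ - 2, 2·x₁ + 5, 0], [0, 2·x₂ - 3·x₃, -3·x₂ - 2·x₃], [-2·x₁ + 1, 0, 0]].
At the point, J = [[3.0000, 7.0000, 0.0000], [0.0000, 9.5000, -4.5000], [-1.0000, 0.0000, 0.0000]] (det J = 31.5000).
Solving J·Δ = −F gives Δ = (3.0000, -3.0714, -2.4286).
Then the next iterate is (x₁, x₂, x₃)₁ = (4.0000, -0.5714, -3.9286).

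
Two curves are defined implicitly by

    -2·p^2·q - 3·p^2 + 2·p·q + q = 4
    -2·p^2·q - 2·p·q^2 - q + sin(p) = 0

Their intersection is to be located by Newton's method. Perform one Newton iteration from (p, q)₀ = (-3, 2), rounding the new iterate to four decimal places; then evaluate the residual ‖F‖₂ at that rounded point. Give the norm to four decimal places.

23.6398

At (-3, 2): F = (-77.0000, -14.141120).
Jacobian J = [[-4·p·q - 6·p + 2·q, -2·p^2 + 2·p + 1], [-4·p·q - 2·q^2 + cos(p), -2·p^2 - 4·p·q - 1]].
At the point, J = [[46.0000, -23.0000], [15.010008, 5.0000]] (det J = 575.230173).
Solving J·Δ = −F gives Δ = (1.2347, -0.8784).
Then the next iterate is (p, q)₁ = (-1.7653, 1.1216).
Re-evaluating at (-1.7653, 1.1216): F = (-23.177622, -4.651745), so ‖F‖₂ = 23.6398.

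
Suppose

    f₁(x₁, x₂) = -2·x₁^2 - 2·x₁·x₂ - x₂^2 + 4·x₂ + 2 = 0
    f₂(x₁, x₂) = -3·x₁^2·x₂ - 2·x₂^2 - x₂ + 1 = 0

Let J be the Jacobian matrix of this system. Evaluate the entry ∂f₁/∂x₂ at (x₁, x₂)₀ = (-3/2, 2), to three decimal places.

3.000

∂f₁/∂x₂ = -2·x₁ - 2·x₂ + 4.
At (-3/2, 2) this is 3.000.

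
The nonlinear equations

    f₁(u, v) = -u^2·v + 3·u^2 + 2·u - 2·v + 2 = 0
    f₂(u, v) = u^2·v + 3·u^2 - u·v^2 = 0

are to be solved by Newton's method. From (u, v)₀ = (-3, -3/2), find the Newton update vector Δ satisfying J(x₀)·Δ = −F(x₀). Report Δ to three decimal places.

At (-3, -3/2): F = (39.500, 20.250).
Jacobian J = [[-2·u·v + 6·u + 2, -u^2 - 2], [2·u·v + 6·u - v^2, u^2 - 2·u·v]].
At the point, J = [[-25.000, -11.000], [-11.250, 0.000]] (det J = -123.750).
Solving J·Δ = −F gives Δ = (1.800, -0.500).

(1.800, -0.500)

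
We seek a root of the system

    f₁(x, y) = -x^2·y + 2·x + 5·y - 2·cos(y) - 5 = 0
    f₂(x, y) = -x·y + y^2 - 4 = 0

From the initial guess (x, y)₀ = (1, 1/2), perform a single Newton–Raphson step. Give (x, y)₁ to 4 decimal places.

At (1, 1/2): F = (-2.755165, -4.2500).
Jacobian J = [[-2·x·y + 2, -x^2 + 2·sin(y) + 5], [-y, -x + 2·y]].
At the point, J = [[1.0000, 4.958851], [-0.5000, 0.0000]] (det J = 2.479426).
Solving J·Δ = −F gives Δ = (-8.5000, 2.2697).
Then the next iterate is (x, y)₁ = (-7.5000, 2.7697).

(-7.5000, 2.7697)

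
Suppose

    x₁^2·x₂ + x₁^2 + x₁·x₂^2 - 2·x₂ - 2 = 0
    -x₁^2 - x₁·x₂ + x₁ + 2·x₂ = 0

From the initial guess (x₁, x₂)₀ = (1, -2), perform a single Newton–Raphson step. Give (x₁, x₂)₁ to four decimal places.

At (1, -2): F = (5.0000, -2.0000).
Jacobian J = [[2·x₁·x₂ + 2·x₁ + x₂^2, x₁^2 + 2·x₁·x₂ - 2], [-2·x₁ - x₂ + 1, -x₁ + 2]].
At the point, J = [[2.0000, -5.0000], [1.0000, 1.0000]] (det J = 7.0000).
Solving J·Δ = −F gives Δ = (0.7143, 1.2857).
Then the next iterate is (x₁, x₂)₁ = (1.7143, -0.7143).

(1.7143, -0.7143)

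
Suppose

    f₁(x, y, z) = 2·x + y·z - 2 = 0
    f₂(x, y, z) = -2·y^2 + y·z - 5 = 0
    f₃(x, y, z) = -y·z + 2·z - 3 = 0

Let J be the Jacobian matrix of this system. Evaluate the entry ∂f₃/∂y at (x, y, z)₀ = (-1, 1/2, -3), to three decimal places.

3.000

∂f₃/∂y = -z.
At (-1, 1/2, -3) this is 3.000.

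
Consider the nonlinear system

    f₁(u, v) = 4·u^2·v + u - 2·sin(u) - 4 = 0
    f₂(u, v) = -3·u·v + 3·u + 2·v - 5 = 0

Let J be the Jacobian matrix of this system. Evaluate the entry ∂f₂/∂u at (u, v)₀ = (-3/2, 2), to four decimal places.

∂f₂/∂u = -3·v + 3.
At (-3/2, 2) this is -3.0000.

-3.0000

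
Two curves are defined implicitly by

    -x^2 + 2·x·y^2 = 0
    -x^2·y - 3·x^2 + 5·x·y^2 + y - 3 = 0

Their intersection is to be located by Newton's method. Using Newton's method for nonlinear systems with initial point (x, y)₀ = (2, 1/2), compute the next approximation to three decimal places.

At (2, 1/2): F = (-3.000, -14.000).
Jacobian J = [[-2·x + 2·y^2, 4·x·y], [-2·x·y - 6·x + 5·y^2, -x^2 + 10·x·y + 1]].
At the point, J = [[-3.500, 4.000], [-12.750, 7.000]] (det J = 26.500).
Solving J·Δ = −F gives Δ = (-1.321, -0.406).
Then the next iterate is (x, y)₁ = (0.679, 0.094).

(0.679, 0.094)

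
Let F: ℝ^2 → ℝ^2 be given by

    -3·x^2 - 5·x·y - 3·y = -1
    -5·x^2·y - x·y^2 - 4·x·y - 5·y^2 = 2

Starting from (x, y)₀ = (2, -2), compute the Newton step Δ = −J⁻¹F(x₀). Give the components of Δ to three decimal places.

At (2, -2): F = (15.000, 26.000).
Jacobian J = [[-6·x - 5·y, -5·x - 3], [-10·x·y - y^2 - 4·y, -5·x^2 - 2·x·y - 4·x - 10·y]].
At the point, J = [[-2.000, -13.000], [44.000, 0.000]] (det J = 572.000).
Solving J·Δ = −F gives Δ = (-0.591, 1.245).

(-0.591, 1.245)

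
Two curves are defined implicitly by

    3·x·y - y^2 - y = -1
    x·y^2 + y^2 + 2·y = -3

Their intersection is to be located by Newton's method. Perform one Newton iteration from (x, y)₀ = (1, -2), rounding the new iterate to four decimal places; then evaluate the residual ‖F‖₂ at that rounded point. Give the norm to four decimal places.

3.0434

At (1, -2): F = (-7.0000, 7.0000).
Jacobian J = [[3·y, 3·x - 2·y - 1], [y^2, 2·x·y + 2·y + 2]].
At the point, J = [[-6.0000, 6.0000], [4.0000, -6.0000]] (det J = 12.0000).
Solving J·Δ = −F gives Δ = (0.0000, 1.1667).
Then the next iterate is (x, y)₁ = (1.0000, -0.8333).
Re-evaluating at (1.0000, -0.8333): F = (-1.360989, 2.722178), so ‖F‖₂ = 3.0434.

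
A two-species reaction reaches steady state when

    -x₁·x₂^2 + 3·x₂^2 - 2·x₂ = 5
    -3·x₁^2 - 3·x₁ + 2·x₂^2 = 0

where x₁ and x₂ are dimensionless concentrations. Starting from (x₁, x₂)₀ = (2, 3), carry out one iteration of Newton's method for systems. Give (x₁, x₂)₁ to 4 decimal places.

At (2, 3): F = (-2.0000, 0.0000).
Jacobian J = [[-x₂^2, -2·x₁·x₂ + 6·x₂ - 2], [-6·x₁ - 3, 4·x₂]].
At the point, J = [[-9.0000, 4.0000], [-15.0000, 12.0000]] (det J = -48.0000).
Solving J·Δ = −F gives Δ = (-0.5000, -0.6250).
Then the next iterate is (x₁, x₂)₁ = (1.5000, 2.3750).

(1.5000, 2.3750)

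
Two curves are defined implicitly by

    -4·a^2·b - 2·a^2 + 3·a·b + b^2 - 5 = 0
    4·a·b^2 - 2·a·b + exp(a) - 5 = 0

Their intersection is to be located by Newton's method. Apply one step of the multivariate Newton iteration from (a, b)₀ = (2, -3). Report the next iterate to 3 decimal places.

At (2, -3): F = (26.000, 86.38906).
Jacobian J = [[-8·a·b - 4·a + 3·b, -4·a^2 + 3·a + 2·b], [4·b^2 - 2·b + exp(a), 8·a·b - 2·a]].
At the point, J = [[31.000, -16.000], [49.38906, -52.000]] (det J = -821.77510).
Solving J·Δ = −F gives Δ = (0.037, 1.696).
Then the next iterate is (a, b)₁ = (2.037, -1.304).

(2.037, -1.304)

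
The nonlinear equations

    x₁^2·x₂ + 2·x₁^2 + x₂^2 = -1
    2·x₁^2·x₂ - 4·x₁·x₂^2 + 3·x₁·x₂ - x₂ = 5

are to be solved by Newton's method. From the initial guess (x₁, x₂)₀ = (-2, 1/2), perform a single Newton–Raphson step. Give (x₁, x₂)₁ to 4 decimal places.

At (-2, 1/2): F = (11.2500, -2.5000).
Jacobian J = [[2·x₁·x₂ + 4·x₁, x₁^2 + 2·x₂], [4·x₁·x₂ - 4·x₂^2 + 3·x₂, 2·x₁^2 - 8·x₁·x₂ + 3·x₁ - 1]].
At the point, J = [[-10.0000, 5.0000], [-3.5000, 9.0000]] (det J = -72.5000).
Solving J·Δ = −F gives Δ = (1.5690, 0.8879).
Then the next iterate is (x₁, x₂)₁ = (-0.4310, 1.3879).

(-0.4310, 1.3879)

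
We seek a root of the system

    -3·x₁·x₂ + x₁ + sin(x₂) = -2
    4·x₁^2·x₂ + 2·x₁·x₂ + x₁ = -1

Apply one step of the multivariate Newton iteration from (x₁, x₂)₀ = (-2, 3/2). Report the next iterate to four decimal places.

(-2.2111, -0.2686)

At (-2, 3/2): F = (9.997495, 17.0000).
Jacobian J = [[-3·x₂ + 1, -3·x₁ + cos(x₂)], [8·x₁·x₂ + 2·x₂ + 1, 4·x₁^2 + 2·x₁]].
At the point, J = [[-3.5000, 6.070737], [-20.0000, 12.0000]] (det J = 79.414744).
Solving J·Δ = −F gives Δ = (-0.2111, -1.7686).
Then the next iterate is (x₁, x₂)₁ = (-2.2111, -0.2686).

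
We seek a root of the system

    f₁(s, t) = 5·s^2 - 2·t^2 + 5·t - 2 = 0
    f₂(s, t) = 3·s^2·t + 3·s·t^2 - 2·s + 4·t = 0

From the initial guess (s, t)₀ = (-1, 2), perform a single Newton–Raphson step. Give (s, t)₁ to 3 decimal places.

(-0.705, 2.682)

At (-1, 2): F = (5.000, 4.000).
Jacobian J = [[10·s, -4·t + 5], [6·s·t + 3·t^2 - 2, 3·s^2 + 6·s·t + 4]].
At the point, J = [[-10.000, -3.000], [-2.000, -5.000]] (det J = 44.000).
Solving J·Δ = −F gives Δ = (0.295, 0.682).
Then the next iterate is (s, t)₁ = (-0.705, 2.682).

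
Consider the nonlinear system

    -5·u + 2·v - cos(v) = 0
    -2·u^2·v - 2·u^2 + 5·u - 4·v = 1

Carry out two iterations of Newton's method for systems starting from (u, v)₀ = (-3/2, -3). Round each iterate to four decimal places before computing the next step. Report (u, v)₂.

At (-3/2, -3): F = (2.489992, 12.5000).
Jacobian J = [[-5, sin(v) + 2], [-4·u·v - 4·u + 5, -2·u^2 - 4]].
At the point, J = [[-5.0000, 1.858880], [-7.0000, -8.5000]] (det J = 55.512160).
Solving J·Δ = −F gives Δ = (0.7998, 0.8119).
Then the next iterate is (u, v)₁ = (-0.7002, -2.1881).
Round to (-0.7002, -2.1881) and repeat: F = (-0.296361, 5.416403), J = [[-5.0000, 1.184558], [1.672370, -4.980560]].
Δ = (0.2155, 1.1599), so (u, v)₂ = (-0.4847, -1.0282).

(-0.4847, -1.0282)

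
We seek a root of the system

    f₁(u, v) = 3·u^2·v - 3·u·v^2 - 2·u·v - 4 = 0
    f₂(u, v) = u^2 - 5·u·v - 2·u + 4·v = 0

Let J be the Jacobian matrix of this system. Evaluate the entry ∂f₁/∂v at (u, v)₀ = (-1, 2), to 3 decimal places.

∂f₁/∂v = 3·u^2 - 6·u·v - 2·u.
At (-1, 2) this is 17.000.

17.000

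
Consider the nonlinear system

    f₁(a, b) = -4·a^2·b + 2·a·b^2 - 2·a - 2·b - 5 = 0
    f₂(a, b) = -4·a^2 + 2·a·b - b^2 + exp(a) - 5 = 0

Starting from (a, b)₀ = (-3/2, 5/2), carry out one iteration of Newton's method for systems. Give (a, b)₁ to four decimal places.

At (-3/2, 5/2): F = (-48.2500, -27.526870).
Jacobian J = [[-8·a·b + 2·b^2 - 2, -4·a^2 + 4·a·b - 2], [-8·a + 2·b + exp(a), 2·a - 2·b]].
At the point, J = [[40.5000, -26.0000], [17.223130, -8.0000]] (det J = 123.801384).
Solving J·Δ = −F gives Δ = (2.6631, 2.2926).
Then the next iterate is (a, b)₁ = (1.1631, 4.7926).

(1.1631, 4.7926)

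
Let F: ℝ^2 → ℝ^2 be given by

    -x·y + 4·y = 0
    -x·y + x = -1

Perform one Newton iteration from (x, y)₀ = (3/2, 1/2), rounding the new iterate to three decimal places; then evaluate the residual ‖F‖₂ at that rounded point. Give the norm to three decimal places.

At (3/2, 1/2): F = (1.250, 1.750).
Jacobian J = [[-y, -x + 4], [-y + 1, -x]].
At the point, J = [[-0.500, 2.500], [0.500, -1.500]] (det J = -0.500).
Solving J·Δ = −F gives Δ = (-12.500, -3.000).
Then the next iterate is (x, y)₁ = (-11.000, -2.500).
Re-evaluating at (-11.000, -2.500): F = (-37.500, -37.500), so ‖F‖₂ = 53.033.

53.033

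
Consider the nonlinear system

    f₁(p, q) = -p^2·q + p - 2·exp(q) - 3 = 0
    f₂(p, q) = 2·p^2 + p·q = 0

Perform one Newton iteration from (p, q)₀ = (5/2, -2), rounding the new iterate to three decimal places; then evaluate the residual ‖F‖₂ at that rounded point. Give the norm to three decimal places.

At (5/2, -2): F = (11.72933, 7.500).
Jacobian J = [[-2·p·q + 1, -p^2 - 2·exp(q)], [4·p + q, p]].
At the point, J = [[11.000, -6.52067], [8.000, 2.500]] (det J = 79.66536).
Solving J·Δ = −F gives Δ = (-0.982, 0.142).
Then the next iterate is (p, q)₁ = (1.518, -1.858).
Re-evaluating at (1.518, -1.858): F = (2.48747, 1.78820), so ‖F‖₂ = 3.064.

3.064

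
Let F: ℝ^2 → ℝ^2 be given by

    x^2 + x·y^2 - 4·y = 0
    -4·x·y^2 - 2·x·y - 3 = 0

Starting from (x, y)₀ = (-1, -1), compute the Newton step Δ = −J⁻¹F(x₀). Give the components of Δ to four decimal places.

At (-1, -1): F = (4.0000, -1.0000).
Jacobian J = [[2·x + y^2, 2·x·y - 4], [-4·y^2 - 2·y, -8·x·y - 2·x]].
At the point, J = [[-1.0000, -2.0000], [-2.0000, -6.0000]] (det J = 2.0000).
Solving J·Δ = −F gives Δ = (13.0000, -4.5000).

(13.0000, -4.5000)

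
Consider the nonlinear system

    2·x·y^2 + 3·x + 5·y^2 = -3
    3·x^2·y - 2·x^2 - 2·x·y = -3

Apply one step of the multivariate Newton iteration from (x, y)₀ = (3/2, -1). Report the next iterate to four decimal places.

At (3/2, -1): F = (15.5000, -5.2500).
Jacobian J = [[2·y^2 + 3, 4·x·y + 10·y], [6·x·y - 4·x - 2·y, 3·x^2 - 2·x]].
At the point, J = [[5.0000, -16.0000], [-13.0000, 3.7500]] (det J = -189.2500).
Solving J·Δ = −F gives Δ = (-0.1367, 0.9260).
Then the next iterate is (x, y)₁ = (1.3633, -0.0740).

(1.3633, -0.0740)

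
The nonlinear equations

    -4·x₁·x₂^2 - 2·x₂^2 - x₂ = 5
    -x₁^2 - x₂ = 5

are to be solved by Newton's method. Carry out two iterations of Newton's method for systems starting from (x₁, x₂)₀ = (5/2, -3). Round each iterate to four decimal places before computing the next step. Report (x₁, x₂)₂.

(-1.1238, -2.8611)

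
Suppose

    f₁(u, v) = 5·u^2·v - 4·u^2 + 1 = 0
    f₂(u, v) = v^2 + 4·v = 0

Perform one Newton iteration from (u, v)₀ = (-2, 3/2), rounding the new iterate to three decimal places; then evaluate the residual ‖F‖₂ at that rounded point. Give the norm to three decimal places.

15.403

At (-2, 3/2): F = (15.000, 8.250).
Jacobian J = [[10·u·v - 8·u, 5·u^2], [0, 2·v + 4]].
At the point, J = [[-14.000, 20.000], [0.000, 7.000]] (det J = -98.000).
Solving J·Δ = −F gives Δ = (-0.612, -1.179).
Then the next iterate is (u, v)₁ = (-2.612, 0.321).
Re-evaluating at (-2.612, 0.321): F = (-15.33999, 1.38704), so ‖F‖₂ = 15.403.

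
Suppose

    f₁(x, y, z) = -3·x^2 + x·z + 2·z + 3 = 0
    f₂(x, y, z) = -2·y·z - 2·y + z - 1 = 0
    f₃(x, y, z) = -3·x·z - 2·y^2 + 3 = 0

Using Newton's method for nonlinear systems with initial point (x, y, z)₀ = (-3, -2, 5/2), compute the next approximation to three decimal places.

(-1.794, -1.056, 0.721)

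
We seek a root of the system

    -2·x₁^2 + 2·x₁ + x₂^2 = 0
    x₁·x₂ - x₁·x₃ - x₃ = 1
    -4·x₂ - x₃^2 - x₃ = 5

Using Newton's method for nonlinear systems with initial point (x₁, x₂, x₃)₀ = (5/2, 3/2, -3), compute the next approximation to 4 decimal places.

At (5/2, 3/2, -3): F = (-5.2500, 13.2500, -17.0000).
Jacobian J = [[-4·x₁ + 2, 2·x₂, 0], [x₂ - x₃, x₁, -x₁ - 1], [0, -4, -2·x₃ - 1]].
At the point, J = [[-8.0000, 3.0000, 0.0000], [4.5000, 2.5000, -3.5000], [0.0000, -4.0000, 5.0000]] (det J = -55.5000).
Solving J·Δ = −F gives Δ = (-0.2230, 1.1554, 4.3243).
Then the next iterate is (x₁, x₂, x₃)₁ = (2.2770, 2.6554, 1.3243).

(2.2770, 2.6554, 1.3243)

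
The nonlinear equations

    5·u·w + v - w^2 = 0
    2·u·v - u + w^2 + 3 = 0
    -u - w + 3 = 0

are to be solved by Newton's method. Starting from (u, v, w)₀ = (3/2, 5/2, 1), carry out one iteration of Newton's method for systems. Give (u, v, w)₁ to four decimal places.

At (3/2, 5/2, 1): F = (9.0000, 10.0000, 0.5000).
Jacobian J = [[5·w, 1, 5·u - 2·w], [2·v - 1, 2·u, 2·w], [-1, 0, -1]].
At the point, J = [[5.0000, 1.0000, 5.5000], [4.0000, 3.0000, 2.0000], [-1.0000, 0.0000, -1.0000]] (det J = 3.5000).
Solving J·Δ = −F gives Δ = (6.9286, -8.2857, -6.4286).
Then the next iterate is (u, v, w)₁ = (8.4286, -5.7857, -5.4286).

(8.4286, -5.7857, -5.4286)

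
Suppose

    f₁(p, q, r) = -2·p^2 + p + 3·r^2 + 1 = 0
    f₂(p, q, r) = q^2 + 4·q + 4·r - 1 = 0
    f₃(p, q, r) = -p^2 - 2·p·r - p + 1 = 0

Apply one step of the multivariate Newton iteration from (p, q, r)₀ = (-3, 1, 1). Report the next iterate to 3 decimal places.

(-1.200, 0.378, -0.067)

At (-3, 1, 1): F = (-17.000, 8.000, 1.000).
Jacobian J = [[-4·p + 1, 0, 6·r], [0, 2·q + 4, 4], [-2·p - 2·r - 1, 0, -2·p]].
At the point, J = [[13.000, 0.000, 6.000], [0.000, 6.000, 4.000], [3.000, 0.000, 6.000]] (det J = 360.000).
Solving J·Δ = −F gives Δ = (1.800, -0.622, -1.067).
Then the next iterate is (p, q, r)₁ = (-1.200, 0.378, -0.067).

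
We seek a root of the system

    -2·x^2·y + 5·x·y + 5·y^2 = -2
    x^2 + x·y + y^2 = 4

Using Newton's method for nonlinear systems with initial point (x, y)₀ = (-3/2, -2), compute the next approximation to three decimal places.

(-3.679, 0.936)

At (-3/2, -2): F = (46.000, 5.250).
Jacobian J = [[-4·x·y + 5·y, -2·x^2 + 5·x + 10·y], [2·x + y, x + 2·y]].
At the point, J = [[-22.000, -32.000], [-5.000, -5.500]] (det J = -39.000).
Solving J·Δ = −F gives Δ = (-2.179, 2.936).
Then the next iterate is (x, y)₁ = (-3.679, 0.936).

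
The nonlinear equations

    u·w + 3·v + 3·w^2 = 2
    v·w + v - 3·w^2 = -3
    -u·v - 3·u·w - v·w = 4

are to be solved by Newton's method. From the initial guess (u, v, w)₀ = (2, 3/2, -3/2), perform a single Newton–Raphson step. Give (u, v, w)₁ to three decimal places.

At (2, 3/2, -3/2): F = (6.250, -4.500, 4.250).
Jacobian J = [[w, 3, u + 6·w], [0, w + 1, v - 6·w], [-v - 3·w, -u - w, -3·u - v]].
At the point, J = [[-1.500, 3.000, -7.000], [0.000, -0.500, 10.500], [3.000, -0.500, -7.500]] (det J = 70.500).
Solving J·Δ = −F gives Δ = (-0.826, -1.684, 0.348).
Then the next iterate is (u, v, w)₁ = (1.174, -0.184, -1.152).

(1.174, -0.184, -1.152)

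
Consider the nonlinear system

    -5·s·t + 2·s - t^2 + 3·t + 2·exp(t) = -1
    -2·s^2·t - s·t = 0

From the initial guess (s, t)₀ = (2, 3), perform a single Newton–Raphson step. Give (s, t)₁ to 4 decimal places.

(1.2318, 2.0741)

At (2, 3): F = (15.171074, -30.0000).
Jacobian J = [[-5·t + 2, -5·s - 2·t + 2·exp(t) + 3], [-4·s·t - t, -2·s^2 - s]].
At the point, J = [[-13.0000, 27.171074], [-27.0000, -10.0000]] (det J = 863.618994).
Solving J·Δ = −F gives Δ = (-0.7682, -0.9259).
Then the next iterate is (s, t)₁ = (1.2318, 2.0741).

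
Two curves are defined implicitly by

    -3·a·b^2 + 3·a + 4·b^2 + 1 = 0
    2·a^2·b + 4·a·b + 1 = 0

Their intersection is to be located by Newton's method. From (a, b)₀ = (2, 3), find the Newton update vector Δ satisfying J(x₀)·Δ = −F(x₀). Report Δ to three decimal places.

At (2, 3): F = (-11.000, 49.000).
Jacobian J = [[-3·b^2 + 3, -6·a·b + 8·b], [4·a·b + 4·b, 2·a^2 + 4·a]].
At the point, J = [[-24.000, -12.000], [36.000, 16.000]] (det J = 48.000).
Solving J·Δ = −F gives Δ = (-8.583, 16.250).

(-8.583, 16.250)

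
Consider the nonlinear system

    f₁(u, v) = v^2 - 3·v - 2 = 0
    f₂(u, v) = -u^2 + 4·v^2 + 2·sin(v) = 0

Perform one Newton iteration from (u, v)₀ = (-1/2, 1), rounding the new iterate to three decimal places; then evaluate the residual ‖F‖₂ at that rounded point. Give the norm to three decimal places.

At (-1/2, 1): F = (-4.000, 5.43294).
Jacobian J = [[0, 2·v - 3], [-2·u, 8·v + 2·cos(v)]].
At the point, J = [[0.000, -1.000], [1.000, 9.08060]] (det J = 1.000).
Solving J·Δ = −F gives Δ = (30.889, -4.000).
Then the next iterate is (u, v)₁ = (30.389, -3.000).
Re-evaluating at (30.389, -3.000): F = (16.000, -887.77356), so ‖F‖₂ = 887.918.

887.918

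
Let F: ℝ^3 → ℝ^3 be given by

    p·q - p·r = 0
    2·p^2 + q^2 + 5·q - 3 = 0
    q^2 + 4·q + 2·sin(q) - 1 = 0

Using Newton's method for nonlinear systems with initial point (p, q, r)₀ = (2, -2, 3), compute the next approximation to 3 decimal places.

(3.149, -10.193, -13.065)

At (2, -2, 3): F = (-10.000, -1.000, -6.81859).
Jacobian J = [[q - r, p, -p], [4·p, 2·q + 5, 0], [0, 2·q + 2·cos(q) + 4, 0]].
At the point, J = [[-5.000, 2.000, -2.000], [8.000, 1.000, 0.000], [0.000, -0.83229, 0.000]] (det J = 13.31670).
Solving J·Δ = −F gives Δ = (1.149, -8.193, -16.065).
Then the next iterate is (p, q, r)₁ = (3.149, -10.193, -13.065).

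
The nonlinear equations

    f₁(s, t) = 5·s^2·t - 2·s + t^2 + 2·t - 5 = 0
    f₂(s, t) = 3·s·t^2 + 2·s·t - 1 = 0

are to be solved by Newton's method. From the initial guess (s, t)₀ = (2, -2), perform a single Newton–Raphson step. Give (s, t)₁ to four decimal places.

At (2, -2): F = (-49.0000, 15.0000).
Jacobian J = [[10·s·t - 2, 5·s^2 + 2·t + 2], [3·t^2 + 2·t, 6·s·t + 2·s]].
At the point, J = [[-42.0000, 18.0000], [8.0000, -20.0000]] (det J = 696.0000).
Solving J·Δ = −F gives Δ = (-1.0201, 0.3420).
Then the next iterate is (s, t)₁ = (0.9799, -1.6580).

(0.9799, -1.6580)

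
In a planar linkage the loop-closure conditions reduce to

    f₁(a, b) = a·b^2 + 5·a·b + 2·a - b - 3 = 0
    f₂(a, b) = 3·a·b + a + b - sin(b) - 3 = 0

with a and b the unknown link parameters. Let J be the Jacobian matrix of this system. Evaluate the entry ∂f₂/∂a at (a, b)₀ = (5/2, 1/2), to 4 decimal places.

2.5000

∂f₂/∂a = 3·b + 1.
At (5/2, 1/2) this is 2.5000.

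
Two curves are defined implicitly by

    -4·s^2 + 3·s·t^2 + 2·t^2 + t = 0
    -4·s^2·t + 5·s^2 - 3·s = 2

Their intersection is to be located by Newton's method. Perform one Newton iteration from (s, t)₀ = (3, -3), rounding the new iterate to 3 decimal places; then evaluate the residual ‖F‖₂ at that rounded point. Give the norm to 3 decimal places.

44.235

At (3, -3): F = (60.000, 142.000).
Jacobian J = [[-8·s + 3·t^2, 6·s·t + 4·t + 1], [-8·s·t + 10·s - 3, -4·s^2]].
At the point, J = [[3.000, -65.000], [99.000, -36.000]] (det J = 6327.000).
Solving J·Δ = −F gives Δ = (-1.117, 0.872).
Then the next iterate is (s, t)₁ = (1.883, -2.128).
Re-evaluating at (1.883, -2.128): F = (18.32685, 40.26035), so ‖F‖₂ = 44.235.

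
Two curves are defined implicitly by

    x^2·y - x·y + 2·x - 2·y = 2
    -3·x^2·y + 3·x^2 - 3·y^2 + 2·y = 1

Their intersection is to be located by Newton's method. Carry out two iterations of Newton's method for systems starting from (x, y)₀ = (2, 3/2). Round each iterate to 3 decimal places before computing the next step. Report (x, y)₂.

At (2, 3/2): F = (2.000, -10.750).
Jacobian J = [[2·x·y - y + 2, x^2 - x - 2], [-6·x·y + 6·x, -3·x^2 - 6·y + 2]].
At the point, J = [[6.500, 0.000], [-6.000, -19.000]] (det J = -123.500).
Solving J·Δ = −F gives Δ = (-0.308, -0.469).
Then the next iterate is (x, y)₁ = (1.692, 1.031).
Round to (1.692, 1.031) and repeat: F = (0.52916, -2.39313), J = [[4.45790, -0.82914], [-0.31471, -12.77459]].
Δ = (-0.153, -0.184), so (x, y)₂ = (1.539, 0.847).

(1.539, 0.847)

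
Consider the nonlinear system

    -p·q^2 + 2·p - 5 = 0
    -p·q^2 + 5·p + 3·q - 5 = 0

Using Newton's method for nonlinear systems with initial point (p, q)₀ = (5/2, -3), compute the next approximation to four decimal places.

At (5/2, -3): F = (-22.5000, -24.0000).
Jacobian J = [[-q^2 + 2, -2·p·q], [-q^2 + 5, -2·p·q + 3]].
At the point, J = [[-7.0000, 15.0000], [-4.0000, 18.0000]] (det J = -66.0000).
Solving J·Δ = −F gives Δ = (-0.6818, 1.1818).
Then the next iterate is (p, q)₁ = (1.8182, -1.8182).

(1.8182, -1.8182)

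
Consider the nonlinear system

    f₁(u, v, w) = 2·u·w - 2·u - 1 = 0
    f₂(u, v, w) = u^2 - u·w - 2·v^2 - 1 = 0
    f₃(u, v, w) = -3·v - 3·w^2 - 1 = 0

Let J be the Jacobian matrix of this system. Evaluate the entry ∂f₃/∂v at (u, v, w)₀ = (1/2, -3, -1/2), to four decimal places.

-3.0000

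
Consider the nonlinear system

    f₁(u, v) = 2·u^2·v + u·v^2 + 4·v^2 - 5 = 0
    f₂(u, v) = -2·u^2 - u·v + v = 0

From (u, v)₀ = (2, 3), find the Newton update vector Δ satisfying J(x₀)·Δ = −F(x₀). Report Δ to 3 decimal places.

(-0.911, -0.976)

At (2, 3): F = (73.000, -11.000).
Jacobian J = [[4·u·v + v^2, 2·u^2 + 2·u·v + 8·v], [-4·u - v, -u + 1]].
At the point, J = [[33.000, 44.000], [-11.000, -1.000]] (det J = 451.000).
Solving J·Δ = −F gives Δ = (-0.911, -0.976).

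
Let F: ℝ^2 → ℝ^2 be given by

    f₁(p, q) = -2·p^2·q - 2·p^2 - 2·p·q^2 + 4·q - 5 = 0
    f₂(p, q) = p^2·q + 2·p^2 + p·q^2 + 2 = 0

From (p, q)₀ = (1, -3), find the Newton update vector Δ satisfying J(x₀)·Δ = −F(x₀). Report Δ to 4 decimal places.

At (1, -3): F = (-31.0000, 10.0000).
Jacobian J = [[-4·p·q - 4·p - 2·q^2, -2·p^2 - 4·p·q + 4], [2·p·q + 4·p + q^2, p^2 + 2·p·q]].
At the point, J = [[-10.0000, 14.0000], [7.0000, -5.0000]] (det J = -48.0000).
Solving J·Δ = −F gives Δ = (0.3125, 2.4375).

(0.3125, 2.4375)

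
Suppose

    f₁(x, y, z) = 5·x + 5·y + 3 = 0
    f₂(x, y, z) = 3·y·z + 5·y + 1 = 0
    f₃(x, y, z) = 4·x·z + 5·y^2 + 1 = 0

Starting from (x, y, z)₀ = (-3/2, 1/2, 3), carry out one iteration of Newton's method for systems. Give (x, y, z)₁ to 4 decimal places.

At (-3/2, 1/2, 3): F = (-2.0000, 8.0000, -15.7500).
Jacobian J = [[5, 5, 0], [0, 3·z + 5, 3·y], [4·z, 10·y, 4·x]].
At the point, J = [[5.0000, 5.0000, 0.0000], [0.0000, 14.0000, 1.5000], [12.0000, 5.0000, -6.0000]] (det J = -367.5000).
Solving J·Δ = −F gives Δ = (0.8296, -0.4296, -1.3238).
Then the next iterate is (x, y, z)₁ = (-0.6704, 0.0704, 1.6762).

(-0.6704, 0.0704, 1.6762)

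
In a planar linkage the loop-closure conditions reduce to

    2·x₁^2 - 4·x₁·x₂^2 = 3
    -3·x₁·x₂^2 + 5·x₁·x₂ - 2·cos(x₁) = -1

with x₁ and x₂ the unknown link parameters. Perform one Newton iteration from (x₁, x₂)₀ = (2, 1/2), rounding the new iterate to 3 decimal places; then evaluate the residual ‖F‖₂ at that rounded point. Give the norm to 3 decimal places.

0.878

At (2, 1/2): F = (3.000, 5.33229).
Jacobian J = [[4·x₁ - 4·x₂^2, -8·x₁·x₂], [-3·x₂^2 + 5·x₂ + 2·sin(x₁), -6·x₁·x₂ + 5·x₁]].
At the point, J = [[7.000, -8.000], [3.56859, 4.000]] (det J = 56.54876).
Solving J·Δ = −F gives Δ = (-0.967, -0.471).
Then the next iterate is (x₁, x₂)₁ = (1.033, 0.029).
Re-evaluating at (1.033, 0.029): F = (-0.86930, 0.12269), so ‖F‖₂ = 0.878.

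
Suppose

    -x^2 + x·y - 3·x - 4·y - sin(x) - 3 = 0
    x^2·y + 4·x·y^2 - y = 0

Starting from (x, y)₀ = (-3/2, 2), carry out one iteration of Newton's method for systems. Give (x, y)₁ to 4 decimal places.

At (-3/2, 2): F = (-10.752505, -21.5000).
Jacobian J = [[-2·x + y - cos(x) - 3, x - 4], [2·x·y + 4·y^2, x^2 + 8·x·y - 1]].
At the point, J = [[1.929263, -5.5000], [10.0000, -22.7500]] (det J = 11.109271).
Solving J·Δ = −F gives Δ = (-11.3751, -5.9451).
Then the next iterate is (x, y)₁ = (-12.8751, -3.9451).

(-12.8751, -3.9451)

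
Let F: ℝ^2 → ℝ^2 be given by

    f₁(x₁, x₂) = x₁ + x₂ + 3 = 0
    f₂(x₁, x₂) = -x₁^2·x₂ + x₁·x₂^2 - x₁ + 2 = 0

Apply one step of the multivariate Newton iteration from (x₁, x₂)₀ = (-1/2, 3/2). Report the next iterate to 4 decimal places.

(-2.2778, -0.7222)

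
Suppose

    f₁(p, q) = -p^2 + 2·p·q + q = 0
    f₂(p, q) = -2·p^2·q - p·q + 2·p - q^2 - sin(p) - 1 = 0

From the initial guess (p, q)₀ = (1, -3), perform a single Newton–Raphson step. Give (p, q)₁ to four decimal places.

(0.5847, -0.7742)

At (1, -3): F = (-10.0000, 0.158529).
Jacobian J = [[-2·p + 2·q, 2·p + 1], [-4·p·q - q - cos(p) + 2, -2·p^2 - p - 2·q]].
At the point, J = [[-8.0000, 3.0000], [16.459698, 3.0000]] (det J = -73.379093).
Solving J·Δ = −F gives Δ = (-0.4153, 2.2258).
Then the next iterate is (p, q)₁ = (0.5847, -0.7742).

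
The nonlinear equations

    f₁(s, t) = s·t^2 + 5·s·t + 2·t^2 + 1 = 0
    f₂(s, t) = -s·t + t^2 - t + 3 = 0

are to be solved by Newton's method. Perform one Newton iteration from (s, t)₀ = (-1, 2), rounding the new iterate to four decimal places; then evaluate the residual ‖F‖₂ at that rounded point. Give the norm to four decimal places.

At (-1, 2): F = (-5.0000, 7.0000).
Jacobian J = [[t^2 + 5·t, 2·s·t + 5·s + 4·t], [-t, -s + 2·t - 1]].
At the point, J = [[14.0000, -1.0000], [-2.0000, 4.0000]] (det J = 54.0000).
Solving J·Δ = −F gives Δ = (0.2407, -1.6296).
Then the next iterate is (s, t)₁ = (-0.7593, 0.3704).
Re-evaluating at (-0.7593, 0.3704): F = (-0.236004, 3.048041), so ‖F‖₂ = 3.0572.

3.0572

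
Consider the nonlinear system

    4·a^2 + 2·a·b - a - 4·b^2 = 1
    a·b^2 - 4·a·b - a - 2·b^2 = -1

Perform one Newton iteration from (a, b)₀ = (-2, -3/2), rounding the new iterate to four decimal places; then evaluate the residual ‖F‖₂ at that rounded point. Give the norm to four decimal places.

At (-2, -3/2): F = (14.0000, -18.0000).
Jacobian J = [[8·a + 2·b - 1, 2·a - 8·b], [b^2 - 4·b - 1, 2·a·b - 4·a - 4·b]].
At the point, J = [[-20.0000, 8.0000], [7.2500, 20.0000]] (det J = -458.0000).
Solving J·Δ = −F gives Δ = (0.9258, 0.5644).
Then the next iterate is (a, b)₁ = (-1.0742, -0.9356).
Re-evaluating at (-1.0742, -0.9356): F = (3.198476, -4.636879), so ‖F‖₂ = 5.6330.

5.6330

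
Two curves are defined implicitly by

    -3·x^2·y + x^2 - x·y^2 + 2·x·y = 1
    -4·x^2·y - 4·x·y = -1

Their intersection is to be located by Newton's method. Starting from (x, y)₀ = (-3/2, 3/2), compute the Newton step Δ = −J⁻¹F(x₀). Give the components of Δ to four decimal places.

(-0.3974, -2.7564)

At (-3/2, 3/2): F = (-10.0000, -3.5000).
Jacobian J = [[-6·x·y + 2·x - y^2 + 2·y, -3·x^2 - 2·x·y + 2·x], [-8·x·y - 4·y, -4·x^2 - 4·x]].
At the point, J = [[11.2500, -5.2500], [12.0000, -3.0000]] (det J = 29.2500).
Solving J·Δ = −F gives Δ = (-0.3974, -2.7564).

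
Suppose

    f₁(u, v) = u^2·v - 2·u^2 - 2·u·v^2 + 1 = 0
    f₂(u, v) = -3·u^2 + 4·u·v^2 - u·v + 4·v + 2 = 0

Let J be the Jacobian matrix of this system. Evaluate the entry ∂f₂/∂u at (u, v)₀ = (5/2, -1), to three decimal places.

∂f₂/∂u = -6·u + 4·v^2 - v.
At (5/2, -1) this is -10.000.

-10.000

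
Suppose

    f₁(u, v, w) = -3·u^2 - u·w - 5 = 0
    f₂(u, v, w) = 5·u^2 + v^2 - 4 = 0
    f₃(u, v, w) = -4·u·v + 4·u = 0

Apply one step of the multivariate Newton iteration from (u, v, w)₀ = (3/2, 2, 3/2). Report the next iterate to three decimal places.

(0.912, 1.392, -3.718)

At (3/2, 2, 3/2): F = (-14.000, 11.250, -6.000).
Jacobian J = [[-6·u - w, 0, -u], [10·u, 2·v, 0], [-4·v + 4, -4·u, 0]].
At the point, J = [[-10.500, 0.000, -1.500], [15.000, 4.000, 0.000], [-4.000, -6.000, 0.000]] (det J = 111.000).
Solving J·Δ = −F gives Δ = (-0.588, -0.608, -5.218).
Then the next iterate is (u, v, w)₁ = (0.912, 1.392, -3.718).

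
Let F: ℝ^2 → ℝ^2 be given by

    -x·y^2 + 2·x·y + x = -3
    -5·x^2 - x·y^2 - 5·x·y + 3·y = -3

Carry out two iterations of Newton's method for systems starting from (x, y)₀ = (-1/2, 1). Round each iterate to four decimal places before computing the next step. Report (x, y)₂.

At (-1/2, 1): F = (2.0000, 7.7500).
Jacobian J = [[-y^2 + 2·y + 1, -2·x·y + 2·x], [-10·x - y^2 - 5·y, -2·x·y - 5·x + 3]].
At the point, J = [[2.0000, 0.0000], [-1.0000, 6.5000]] (det J = 13.0000).
Solving J·Δ = −F gives Δ = (-1.0000, -1.3462).
Then the next iterate is (x, y)₁ = (-1.5000, -0.3462).
Round to (-1.5000, -0.3462) and repeat: F = (2.718382, -11.705318), J = [[0.187746, -4.0386], [16.611146, 9.4614]].
Δ = (0.3130, 0.6877), so (x, y)₂ = (-1.1870, 0.3415).

(-1.1870, 0.3415)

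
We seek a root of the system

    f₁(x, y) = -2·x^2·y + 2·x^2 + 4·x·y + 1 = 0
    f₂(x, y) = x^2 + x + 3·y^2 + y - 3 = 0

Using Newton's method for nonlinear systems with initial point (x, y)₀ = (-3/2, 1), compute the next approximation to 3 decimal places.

(0.875, 1.429)

At (-3/2, 1): F = (-5.000, 1.750).
Jacobian J = [[-4·x·y + 4·x + 4·y, -2·x^2 + 4·x], [2·x + 1, 6·y + 1]].
At the point, J = [[4.000, -10.500], [-2.000, 7.000]] (det J = 7.000).
Solving J·Δ = −F gives Δ = (2.375, 0.429).
Then the next iterate is (x, y)₁ = (0.875, 1.429).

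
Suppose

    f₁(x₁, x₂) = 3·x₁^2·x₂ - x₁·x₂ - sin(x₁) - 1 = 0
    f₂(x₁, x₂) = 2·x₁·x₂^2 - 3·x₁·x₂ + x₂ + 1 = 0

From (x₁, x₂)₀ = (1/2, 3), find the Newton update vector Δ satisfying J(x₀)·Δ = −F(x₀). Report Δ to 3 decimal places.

(0.237, -1.933)

At (1/2, 3): F = (-0.72943, 8.500).
Jacobian J = [[6·x₁·x₂ - x₂ - cos(x₁), 3·x₁^2 - x₁], [2·x₂^2 - 3·x₂, 4·x₁·x₂ - 3·x₁ + 1]].
At the point, J = [[5.12242, 0.250], [9.000, 5.500]] (det J = 25.92330).
Solving J·Δ = −F gives Δ = (0.237, -1.933).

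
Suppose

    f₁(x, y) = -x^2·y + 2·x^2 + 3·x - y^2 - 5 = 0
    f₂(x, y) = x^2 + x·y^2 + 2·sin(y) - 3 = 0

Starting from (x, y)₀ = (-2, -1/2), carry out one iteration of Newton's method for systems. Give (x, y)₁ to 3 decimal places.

At (-2, -1/2): F = (-1.250, -0.45885).
Jacobian J = [[-2·x·y + 4·x + 3, -x^2 - 2·y], [2·x + y^2, 2·x·y + 2·cos(y)]].
At the point, J = [[-7.000, -3.000], [-3.750, 3.75517]] (det J = -37.53616).
Solving J·Δ = −F gives Δ = (-0.162, -0.039).
Then the next iterate is (x, y)₁ = (-2.162, -0.539).

(-2.162, -0.539)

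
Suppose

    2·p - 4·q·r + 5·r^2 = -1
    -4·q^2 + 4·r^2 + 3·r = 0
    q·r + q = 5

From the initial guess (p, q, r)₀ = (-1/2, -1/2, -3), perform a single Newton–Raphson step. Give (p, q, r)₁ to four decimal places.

At (-1/2, -1/2, -3): F = (39.0000, 26.0000, -4.0000).
Jacobian J = [[2, -4·r, -4·q + 10·r], [0, -8·q, 8·r + 3], [0, r + 1, q]].
At the point, J = [[2.0000, 12.0000, -28.0000], [0.0000, 4.0000, -21.0000], [0.0000, -2.0000, -0.5000]] (det J = -88.0000).
Solving J·Δ = −F gives Δ = (5.1818, -2.2045, 0.8182).
Then the next iterate is (p, q, r)₁ = (4.6818, -2.7045, -2.1818).

(4.6818, -2.7045, -2.1818)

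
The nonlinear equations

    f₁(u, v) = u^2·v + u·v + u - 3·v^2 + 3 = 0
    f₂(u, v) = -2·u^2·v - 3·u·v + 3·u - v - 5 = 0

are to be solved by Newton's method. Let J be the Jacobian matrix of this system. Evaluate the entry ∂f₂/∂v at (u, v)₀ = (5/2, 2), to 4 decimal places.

∂f₂/∂v = -2·u^2 - 3·u - 1.
At (5/2, 2) this is -21.0000.

-21.0000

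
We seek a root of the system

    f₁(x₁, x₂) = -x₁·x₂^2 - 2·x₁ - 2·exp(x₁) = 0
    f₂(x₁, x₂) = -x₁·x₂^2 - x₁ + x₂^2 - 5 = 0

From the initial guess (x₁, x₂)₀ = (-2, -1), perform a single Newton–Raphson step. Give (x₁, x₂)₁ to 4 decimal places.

(0.9573, -1.9858)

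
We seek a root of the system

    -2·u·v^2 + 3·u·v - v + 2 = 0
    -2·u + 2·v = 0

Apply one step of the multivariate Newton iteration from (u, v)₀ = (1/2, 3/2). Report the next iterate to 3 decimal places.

(1.700, 1.700)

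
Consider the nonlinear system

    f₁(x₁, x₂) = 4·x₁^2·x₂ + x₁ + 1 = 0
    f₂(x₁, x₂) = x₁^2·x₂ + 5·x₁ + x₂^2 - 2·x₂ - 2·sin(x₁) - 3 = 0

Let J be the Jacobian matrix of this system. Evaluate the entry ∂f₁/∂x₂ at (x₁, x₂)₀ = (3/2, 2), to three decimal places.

∂f₁/∂x₂ = 4·x₁^2.
At (3/2, 2) this is 9.000.

9.000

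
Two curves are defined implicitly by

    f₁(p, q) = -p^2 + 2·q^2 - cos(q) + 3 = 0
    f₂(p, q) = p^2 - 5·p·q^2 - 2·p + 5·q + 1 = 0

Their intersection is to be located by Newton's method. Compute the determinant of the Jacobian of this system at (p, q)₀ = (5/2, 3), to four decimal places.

J = [[-2·p, 4·q + sin(q)], [2·p - 5·q^2 - 2, -10·p·q + 5]].
At the point, J = [[-5.0000, 12.141120], [-42.0000, -70.0000]].
det J = 859.9270.

859.9270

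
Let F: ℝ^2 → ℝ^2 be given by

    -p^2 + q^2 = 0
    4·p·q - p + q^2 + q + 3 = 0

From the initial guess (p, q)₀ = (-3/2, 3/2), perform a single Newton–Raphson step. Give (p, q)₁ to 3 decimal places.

(-1.393, 1.393)

At (-3/2, 3/2): F = (0.000, -0.750).
Jacobian J = [[-2·p, 2·q], [4·q - 1, 4·p + 2·q + 1]].
At the point, J = [[3.000, 3.000], [5.000, -2.000]] (det J = -21.000).
Solving J·Δ = −F gives Δ = (0.107, -0.107).
Then the next iterate is (p, q)₁ = (-1.393, 1.393).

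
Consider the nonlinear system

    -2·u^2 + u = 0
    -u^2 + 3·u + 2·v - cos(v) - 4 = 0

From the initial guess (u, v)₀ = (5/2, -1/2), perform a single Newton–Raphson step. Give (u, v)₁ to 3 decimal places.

(1.389, 1.082)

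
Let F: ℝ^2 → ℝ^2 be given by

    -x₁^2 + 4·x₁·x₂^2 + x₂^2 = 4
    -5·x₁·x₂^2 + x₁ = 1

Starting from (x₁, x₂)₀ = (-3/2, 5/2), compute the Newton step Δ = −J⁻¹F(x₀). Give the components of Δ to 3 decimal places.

(1.011, -0.368)

At (-3/2, 5/2): F = (-37.500, 44.375).
Jacobian J = [[-2·x₁ + 4·x₂^2, 8·x₁·x₂ + 2·x₂], [-5·x₂^2 + 1, -10·x₁·x₂]].
At the point, J = [[28.000, -25.000], [-30.250, 37.500]] (det J = 293.750).
Solving J·Δ = −F gives Δ = (1.011, -0.368).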